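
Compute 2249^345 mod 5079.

4067

345 in binary is 101011001, i.e. 345 = 256 + 64 + 16 + 8 + 1.
2249^1 ≡ 2249 (mod 5079)
2249^2 ≡ 2249^2 = 5058001 ≡ 4396 (mod 5079)
2249^4 ≡ 4396^2 = 19324816 ≡ 4300 (mod 5079)
2249^8 ≡ 4300^2 = 18490000 ≡ 2440 (mod 5079)
2249^16 ≡ 2440^2 = 5953600 ≡ 1012 (mod 5079)
2249^32 ≡ 1012^2 = 1024144 ≡ 3265 (mod 5079)
2249^64 ≡ 3265^2 = 10660225 ≡ 4483 (mod 5079)
2249^128 ≡ 4483^2 = 20097289 ≡ 4765 (mod 5079)
2249^256 ≡ 4765^2 = 22705225 ≡ 2095 (mod 5079)
2249^345 = 2249^256 * 2249^64 * 2249^16 * 2249^8 * 2249^1 ≡ 2095 * 4483 * 1012 * 2440 * 2249 (mod 5079).
Accumulate the product:
2095 * 4483 = 9391885 ≡ 814
814 * 1012 = 823768 ≡ 970
970 * 2440 = 2366800 ≡ 5065
5065 * 2249 = 11391185 ≡ 4067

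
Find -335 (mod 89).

21

-335 = -4*89 + 21, so -335 ≡ 21 (mod 89).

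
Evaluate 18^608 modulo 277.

Using repeated squaring:
18^1 ≡ 18 (mod 277)
18^2 ≡ 18^2 = 324 ≡ 47 (mod 277)
18^4 ≡ 47^2 = 2209 ≡ 270 (mod 277)
18^8 ≡ 270^2 = 72900 ≡ 49 (mod 277)
18^16 ≡ 49^2 = 2401 ≡ 185 (mod 277)
18^32 ≡ 185^2 = 34225 ≡ 154 (mod 277)
18^64 ≡ 154^2 = 23716 ≡ 171 (mod 277)
18^128 ≡ 171^2 = 29241 ≡ 156 (mod 277)
18^256 ≡ 156^2 = 24336 ≡ 237 (mod 277)
18^512 ≡ 237^2 = 56169 ≡ 215 (mod 277)
18^608 = 18^512 * 18^64 * 18^32 ≡ 215 * 171 * 154 (mod 277).
Accumulate the product:
215 * 171 = 36765 ≡ 201
201 * 154 = 30954 ≡ 207

207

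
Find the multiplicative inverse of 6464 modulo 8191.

Run the extended Euclidean algorithm:
8191 = 1×6464 + 1727
6464 = 3×1727 + 1283
1727 = 1×1283 + 444
1283 = 2×444 + 395
444 = 1×395 + 49
395 = 8×49 + 3
49 = 16×3 + 1
3 = 3×1 + 0
gcd(6464, 8191) = 1, so the inverse exists.
Bézout: 1 = 2111×8191 − 2675×6464.
So 6464⁻¹ ≡ −2675 ≡ 5516 (mod 8191).

5516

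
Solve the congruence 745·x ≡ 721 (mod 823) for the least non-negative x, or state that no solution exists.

761

gcd(745, 823) = 1, so a unique solution mod 823 exists.
745⁻¹ ≡ 517 (mod 823).
x ≡ 517·721 ≡ 761 (mod 823).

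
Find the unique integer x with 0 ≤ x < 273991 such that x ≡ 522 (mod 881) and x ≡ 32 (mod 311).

124743

881⁻¹ mod 311: 881×305 ≡ 1 (mod 311), so 881⁻¹ ≡ 305.
x = 522 + 881×((32 − 522)×305 mod 311) = 522 + 881×141 = 124743.
Check: 124743 mod 881 = 522, 124743 mod 311 = 32. ✓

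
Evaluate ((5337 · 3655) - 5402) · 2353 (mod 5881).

5337 · 3655 = 19506735 ≡ 5339 (mod 5881)
5339 - 5402 = -63 ≡ 5818 (mod 5881)
5818 · 2353 = 13689754 ≡ 4667 (mod 5881)

4667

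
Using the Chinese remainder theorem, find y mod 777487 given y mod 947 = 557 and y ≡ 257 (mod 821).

146395

947⁻¹ mod 821: 947*202 ≡ 1 (mod 821), so 947⁻¹ ≡ 202.
y = 557 + 947*((257 − 557)*202 mod 821) = 557 + 947*154 = 146395.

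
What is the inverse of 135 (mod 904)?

Run the extended Euclidean algorithm:
904 = 6×135 + 94
135 = 1×94 + 41
94 = 2×41 + 12
41 = 3×12 + 5
12 = 2×5 + 2
5 = 2×2 + 1
2 = 2×1 + 0
gcd(135, 904) = 1, so the inverse exists.
Back-substitute for 1:
1 = 1×5 − 2×2
  = −2×12 + 5×5
  = 5×41 − 17×12
  = −17×94 + 39×41
  = 39×135 − 56×94
  = −56×904 + 375×135
So 135⁻¹ ≡ 375 (mod 904).

375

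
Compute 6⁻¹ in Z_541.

541 = 90×6 + 1
6 = 6×1 + 0
gcd(6, 541) = 1, so the inverse exists.
Bézout: 1 = 1×541 − 90×6.
So 6⁻¹ ≡ −90 ≡ 451 (mod 541).

451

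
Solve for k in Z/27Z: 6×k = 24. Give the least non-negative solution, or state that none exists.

4

gcd(6, 27) = 3, and 3 | 24, so solutions exist.
Divide through by 3: 2×k ≡ 8 (mod 9).
2⁻¹ ≡ 5 (mod 9).
k ≡ 5×8 ≡ 4 (mod 9).
The smallest non-negative solution is k = 4.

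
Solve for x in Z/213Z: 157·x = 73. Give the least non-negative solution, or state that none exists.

109

gcd(157, 213) = 1, so a unique solution mod 213 exists.
157⁻¹ ≡ 19 (mod 213).
x ≡ 19·73 ≡ 109 (mod 213).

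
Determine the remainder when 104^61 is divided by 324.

Compute successive squares:
61 in binary is 111101, i.e. 61 = 32 + 16 + 8 + 4 + 1.
104^1 ≡ 104 (mod 324)
104^2 ≡ 104^2 = 10816 ≡ 124 (mod 324)
104^4 ≡ 124^2 = 15376 ≡ 148 (mod 324)
104^8 ≡ 148^2 = 21904 ≡ 196 (mod 324)
104^16 ≡ 196^2 = 38416 ≡ 184 (mod 324)
104^32 ≡ 184^2 = 33856 ≡ 160 (mod 324)
104^61 = 104^32 * 104^16 * 104^8 * 104^4 * 104^1 ≡ 160 * 184 * 196 * 148 * 104 (mod 324).
Accumulate the product:
160 * 184 = 29440 ≡ 280
280 * 196 = 54880 ≡ 124
124 * 148 = 18352 ≡ 208
208 * 104 = 21632 ≡ 248

248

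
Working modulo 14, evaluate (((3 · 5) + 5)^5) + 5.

11

3 · 5 = 15 ≡ 1 (mod 14)
1 + 5 = 6
(6)^5 ≡ 6 (mod 14)
6 + 5 = 11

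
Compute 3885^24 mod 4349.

25

24 in binary is 11000, i.e. 24 = 16 + 8.
3885^1 ≡ 3885 (mod 4349)
3885^2 ≡ 3885^2 = 15093225 ≡ 2195 (mod 4349)
3885^4 ≡ 2195^2 = 4818025 ≡ 3682 (mod 4349)
3885^8 ≡ 3682^2 = 13557124 ≡ 1291 (mod 4349)
3885^16 ≡ 1291^2 = 1666681 ≡ 1014 (mod 4349)
3885^24 = 3885^16 × 3885^8 ≡ 1014 × 1291 (mod 4349).
1014 × 1291 = 1309074 ≡ 25 (mod 4349).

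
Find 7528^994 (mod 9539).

9128

994 in binary is 1111100010, i.e. 994 = 512 + 256 + 128 + 64 + 32 + 2.
7528^1 ≡ 7528 (mod 9539)
7528^2 ≡ 7528^2 = 56670784 ≡ 9124 (mod 9539)
7528^4 ≡ 9124^2 = 83247376 ≡ 523 (mod 9539)
7528^8 ≡ 523^2 = 273529 ≡ 6437 (mod 9539)
7528^16 ≡ 6437^2 = 41434969 ≡ 7092 (mod 9539)
7528^32 ≡ 7092^2 = 50296464 ≡ 6856 (mod 9539)
7528^64 ≡ 6856^2 = 47004736 ≡ 6083 (mod 9539)
7528^128 ≡ 6083^2 = 37002889 ≡ 1108 (mod 9539)
7528^256 ≡ 1108^2 = 1227664 ≡ 6672 (mod 9539)
7528^512 ≡ 6672^2 = 44515584 ≡ 6610 (mod 9539)
7528^994 = 7528^512 × 7528^256 × 7528^128 × 7528^64 × 7528^32 × 7528^2 ≡ 6610 × 6672 × 1108 × 6083 × 6856 × 9124 (mod 9539).
Accumulate the product:
6610 × 6672 = 44101920 ≡ 3123
3123 × 1108 = 3460284 ≡ 7166
7166 × 6083 = 43590778 ≡ 7087
7087 × 6856 = 48588472 ≡ 6345
6345 × 9124 = 57891780 ≡ 9128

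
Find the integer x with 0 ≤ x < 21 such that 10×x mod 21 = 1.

19

By the extended Euclidean algorithm:
21 = 2×10 + 1
10 = 10×1 + 0
gcd(10, 21) = 1, so the inverse exists.
Back-substitute for 1:
1 = 1×21 − 2×10
So 10⁻¹ ≡ −2 ≡ 19 (mod 21).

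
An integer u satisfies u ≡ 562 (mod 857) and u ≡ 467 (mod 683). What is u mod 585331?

857⁻¹ mod 683: 857*263 ≡ 1 (mod 683), so 857⁻¹ ≡ 263.
u = 562 + 857*((467 − 562)*263 mod 683) = 562 + 857*286 = 245664.

245664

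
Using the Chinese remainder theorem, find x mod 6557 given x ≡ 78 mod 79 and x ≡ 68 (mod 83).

3554

79⁻¹ mod 83: 79*62 ≡ 1 (mod 83), so 79⁻¹ ≡ 62.
x = 78 + 79*((68 − 78)*62 mod 83) = 78 + 79*44 = 3554.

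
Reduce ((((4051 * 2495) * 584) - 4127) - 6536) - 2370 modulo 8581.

5577

4051 * 2495 = 10107245 ≡ 7408 (mod 8581)
7408 * 584 = 4326272 ≡ 1448 (mod 8581)
1448 - 4127 = -2679 ≡ 5902 (mod 8581)
5902 - 6536 = -634 ≡ 7947 (mod 8581)
7947 - 2370 = 5577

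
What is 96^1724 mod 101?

81

1724 in binary is 11010111100, i.e. 1724 = 1024 + 512 + 128 + 32 + 16 + 8 + 4.
96^1 ≡ 96 (mod 101)
96^2 ≡ 96^2 = 9216 ≡ 25 (mod 101)
96^4 ≡ 25^2 = 625 ≡ 19 (mod 101)
96^8 ≡ 19^2 = 361 ≡ 58 (mod 101)
96^16 ≡ 58^2 = 3364 ≡ 31 (mod 101)
96^32 ≡ 31^2 = 961 ≡ 52 (mod 101)
96^64 ≡ 52^2 = 2704 ≡ 78 (mod 101)
96^128 ≡ 78^2 = 6084 ≡ 24 (mod 101)
96^256 ≡ 24^2 = 576 ≡ 71 (mod 101)
96^512 ≡ 71^2 = 5041 ≡ 92 (mod 101)
96^1024 ≡ 92^2 = 8464 ≡ 81 (mod 101)
96^1724 = 96^1024 · 96^512 · 96^128 · 96^32 · 96^16 · 96^8 · 96^4 ≡ 81 · 92 · 24 · 52 · 31 · 58 · 19 (mod 101).
Accumulate the product:
81 · 92 = 7452 ≡ 79
79 · 24 = 1896 ≡ 78
78 · 52 = 4056 ≡ 16
16 · 31 = 496 ≡ 92
92 · 58 = 5336 ≡ 84
84 · 19 = 1596 ≡ 81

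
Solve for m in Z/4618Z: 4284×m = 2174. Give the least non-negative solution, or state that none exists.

gcd(4284, 4618) = 2, and 2 | 2174, so solutions exist.
Divide through by 2: 2142×m mod 2309 = 1087.
2142⁻¹ ≡ 318 (mod 2309).
m ≡ 318×1087 ≡ 1625 (mod 2309).
The smallest non-negative solution is m = 1625.

1625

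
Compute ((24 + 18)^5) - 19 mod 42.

24 + 18 = 42 ≡ 0 (mod 42)
(0)^5 ≡ 0 (mod 42)
0 - 19 = -19 ≡ 23 (mod 42)

23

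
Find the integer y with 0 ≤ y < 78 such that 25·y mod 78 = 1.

78 = 3*25 + 3
25 = 8*3 + 1
3 = 3*1 + 0
gcd(25, 78) = 1, so the inverse exists.
Bézout: 1 = −8*78 + 25*25.
So 25⁻¹ ≡ 25 (mod 78).

25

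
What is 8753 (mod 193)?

68

8753 = 45*193 + 68, so 8753 ≡ 68 (mod 193).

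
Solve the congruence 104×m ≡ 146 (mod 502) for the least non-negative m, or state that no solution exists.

180

gcd(104, 502) = 2, and 2 | 146, so solutions exist.
Divide through by 2: 52×m ≡ 73 (mod 251).
52⁻¹ ≡ 140 (mod 251).
m ≡ 140×73 ≡ 180 (mod 251).
The smallest non-negative solution is m = 180.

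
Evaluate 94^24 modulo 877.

94^1 ≡ 94 (mod 877)
94^2 ≡ 94^2 = 8836 ≡ 66 (mod 877)
94^4 ≡ 66^2 = 4356 ≡ 848 (mod 877)
94^8 ≡ 848^2 = 719104 ≡ 841 (mod 877)
94^16 ≡ 841^2 = 707281 ≡ 419 (mod 877)
94^24 = 94^16 × 94^8 ≡ 419 × 841 (mod 877).
419 × 841 = 352379 ≡ 702 (mod 877).

702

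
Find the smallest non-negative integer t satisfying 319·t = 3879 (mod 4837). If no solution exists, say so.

gcd(319, 4837) = 1, so a unique solution mod 4837 exists.
319⁻¹ ≡ 1395 (mod 4837).
t ≡ 1395·3879 ≡ 3439 (mod 4837).

3439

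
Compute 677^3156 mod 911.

677^1 ≡ 677 (mod 911)
677^2 ≡ 677^2 = 458329 ≡ 96 (mod 911)
677^4 ≡ 96^2 = 9216 ≡ 106 (mod 911)
677^8 ≡ 106^2 = 11236 ≡ 304 (mod 911)
677^16 ≡ 304^2 = 92416 ≡ 405 (mod 911)
677^32 ≡ 405^2 = 164025 ≡ 45 (mod 911)
677^64 ≡ 45^2 = 2025 ≡ 203 (mod 911)
677^128 ≡ 203^2 = 41209 ≡ 214 (mod 911)
677^256 ≡ 214^2 = 45796 ≡ 246 (mod 911)
677^512 ≡ 246^2 = 60516 ≡ 390 (mod 911)
677^1024 ≡ 390^2 = 152100 ≡ 874 (mod 911)
677^2048 ≡ 874^2 = 763876 ≡ 458 (mod 911)
677^3156 = 677^2048 * 677^1024 * 677^64 * 677^16 * 677^4 ≡ 458 * 874 * 203 * 405 * 106 (mod 911).
Accumulate the product:
458 * 874 = 400292 ≡ 363
363 * 203 = 73689 ≡ 809
809 * 405 = 327645 ≡ 596
596 * 106 = 63176 ≡ 317

317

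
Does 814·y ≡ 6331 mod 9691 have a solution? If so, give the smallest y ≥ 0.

gcd(814, 9691) = 11, and 11 does not divide 6331.
So the congruence has no solution.

no solution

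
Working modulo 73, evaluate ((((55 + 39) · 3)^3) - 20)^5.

32

55 + 39 = 94 ≡ 21 (mod 73)
21 · 3 = 63
(63)^3 ≡ 22 (mod 73)
22 - 20 = 2
(2)^5 ≡ 32 (mod 73)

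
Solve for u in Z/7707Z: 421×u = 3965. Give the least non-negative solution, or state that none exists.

gcd(421, 7707) = 1, so a unique solution mod 7707 exists.
421⁻¹ ≡ 1135 (mod 7707).
u ≡ 1135×3965 ≡ 7094 (mod 7707).

7094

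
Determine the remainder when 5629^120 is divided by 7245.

5041

Using repeated squaring:
120 in binary is 1111000, i.e. 120 = 64 + 32 + 16 + 8.
5629^1 ≡ 5629 (mod 7245)
5629^2 ≡ 5629^2 = 31685641 ≡ 3256 (mod 7245)
5629^4 ≡ 3256^2 = 10601536 ≡ 2101 (mod 7245)
5629^8 ≡ 2101^2 = 4414201 ≡ 1996 (mod 7245)
5629^16 ≡ 1996^2 = 3984016 ≡ 6511 (mod 7245)
5629^32 ≡ 6511^2 = 42393121 ≡ 2626 (mod 7245)
5629^64 ≡ 2626^2 = 6895876 ≡ 5881 (mod 7245)
5629^120 = 5629^64 · 5629^32 · 5629^16 · 5629^8 ≡ 5881 · 2626 · 6511 · 1996 (mod 7245).
Accumulate the product:
5881 · 2626 = 15443506 ≡ 4411
4411 · 6511 = 28720021 ≡ 841
841 · 1996 = 1678636 ≡ 5041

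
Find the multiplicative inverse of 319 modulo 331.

Run the extended Euclidean algorithm:
331 = 1·319 + 12
319 = 26·12 + 7
12 = 1·7 + 5
7 = 1·5 + 2
5 = 2·2 + 1
2 = 2·1 + 0
gcd(319, 331) = 1, so the inverse exists.
Back-substitute for 1:
1 = 1·5 − 2·2
  = −2·7 + 3·5
  = 3·12 − 5·7
  = −5·319 + 133·12
  = 133·331 − 138·319
So 319⁻¹ ≡ −138 ≡ 193 (mod 331).

193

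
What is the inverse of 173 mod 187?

40

By the extended Euclidean algorithm:
187 = 1×173 + 14
173 = 12×14 + 5
14 = 2×5 + 4
5 = 1×4 + 1
4 = 4×1 + 0
gcd(173, 187) = 1, so the inverse exists.
Bézout: 1 = −37×187 + 40×173.
So 173⁻¹ ≡ 40 (mod 187).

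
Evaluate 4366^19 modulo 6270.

4366

19 in binary is 10011, i.e. 19 = 16 + 2 + 1.
4366^1 ≡ 4366 (mod 6270)
4366^2 ≡ 4366^2 = 19061956 ≡ 1156 (mod 6270)
4366^4 ≡ 1156^2 = 1336336 ≡ 826 (mod 6270)
4366^8 ≡ 826^2 = 682276 ≡ 5116 (mod 6270)
4366^16 ≡ 5116^2 = 26173456 ≡ 2476 (mod 6270)
4366^19 = 4366^16 × 4366^2 × 4366^1 ≡ 2476 × 1156 × 4366 (mod 6270).
Accumulate the product:
2476 × 1156 = 2862256 ≡ 3136
3136 × 4366 = 13691776 ≡ 4366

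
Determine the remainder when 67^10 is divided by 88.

67^1 ≡ 67 (mod 88)
67^2 ≡ 67^2 = 4489 ≡ 1 (mod 88)
67^4 ≡ 1^2 = 1 (mod 88)
67^8 ≡ 1^2 = 1 (mod 88)
67^10 = 67^8 · 67^2 ≡ 1 · 1 (mod 88).
1 · 1 = 1 ≡ 1 (mod 88).

1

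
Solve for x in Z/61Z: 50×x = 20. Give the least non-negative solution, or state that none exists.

gcd(50, 61) = 1, so a unique solution mod 61 exists.
50⁻¹ ≡ 11 (mod 61).
x ≡ 11×20 ≡ 37 (mod 61).

37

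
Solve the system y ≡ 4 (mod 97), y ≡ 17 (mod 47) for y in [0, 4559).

97⁻¹ mod 47: 97×16 ≡ 1 (mod 47), so 97⁻¹ ≡ 16.
y = 4 + 97×((17 − 4)×16 mod 47) = 4 + 97×20 = 1944.
Check: 1944 mod 97 = 4, 1944 mod 47 = 17. ✓

1944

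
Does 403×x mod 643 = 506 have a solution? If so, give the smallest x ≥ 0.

164

gcd(403, 643) = 1, so a unique solution mod 643 exists.
403⁻¹ ≡ 501 (mod 643).
x ≡ 501×506 ≡ 164 (mod 643).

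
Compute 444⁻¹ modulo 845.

59

Apply the Euclidean algorithm and back-substitute:
845 = 1·444 + 401
444 = 1·401 + 43
401 = 9·43 + 14
43 = 3·14 + 1
14 = 14·1 + 0
gcd(444, 845) = 1, so the inverse exists.
Back-substitute for 1:
1 = 1·43 − 3·14
  = −3·401 + 28·43
  = 28·444 − 31·401
  = −31·845 + 59·444
So 444⁻¹ ≡ 59 (mod 845).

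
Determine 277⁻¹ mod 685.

By the extended Euclidean algorithm:
685 = 2*277 + 131
277 = 2*131 + 15
131 = 8*15 + 11
15 = 1*11 + 4
11 = 2*4 + 3
4 = 1*3 + 1
3 = 3*1 + 0
gcd(277, 685) = 1, so the inverse exists.
Bézout: 1 = −74*685 + 183*277.
So 277⁻¹ ≡ 183 (mod 685).

183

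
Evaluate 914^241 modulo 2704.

784

By square-and-multiply:
241 in binary is 11110001, i.e. 241 = 128 + 64 + 32 + 16 + 1.
914^1 ≡ 914 (mod 2704)
914^2 ≡ 914^2 = 835396 ≡ 2564 (mod 2704)
914^4 ≡ 2564^2 = 6574096 ≡ 672 (mod 2704)
914^8 ≡ 672^2 = 451584 ≡ 16 (mod 2704)
914^16 ≡ 16^2 = 256 (mod 2704)
914^32 ≡ 256^2 = 65536 ≡ 640 (mod 2704)
914^64 ≡ 640^2 = 409600 ≡ 1296 (mod 2704)
914^128 ≡ 1296^2 = 1679616 ≡ 432 (mod 2704)
914^241 = 914^128 * 914^64 * 914^32 * 914^16 * 914^1 ≡ 432 * 1296 * 640 * 256 * 914 (mod 2704).
Accumulate the product:
432 * 1296 = 559872 ≡ 144
144 * 640 = 92160 ≡ 224
224 * 256 = 57344 ≡ 560
560 * 914 = 511840 ≡ 784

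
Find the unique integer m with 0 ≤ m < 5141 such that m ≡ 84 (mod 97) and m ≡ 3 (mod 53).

957

97⁻¹ mod 53: 97×47 ≡ 1 (mod 53), so 97⁻¹ ≡ 47.
m = 84 + 97×((3 − 84)×47 mod 53) = 84 + 97×9 = 957.
Check: 957 mod 97 = 84, 957 mod 53 = 3. ✓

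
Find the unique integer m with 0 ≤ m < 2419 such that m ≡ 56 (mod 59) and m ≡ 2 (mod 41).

59⁻¹ mod 41: 59×16 ≡ 1 (mod 41), so 59⁻¹ ≡ 16.
m = 56 + 59×((2 − 56)×16 mod 41) = 56 + 59×38 = 2298.
Check: 2298 mod 59 = 56, 2298 mod 41 = 2. ✓

2298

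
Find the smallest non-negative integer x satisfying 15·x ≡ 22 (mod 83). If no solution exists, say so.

7

gcd(15, 83) = 1, so a unique solution mod 83 exists.
15⁻¹ ≡ 72 (mod 83).
x ≡ 72·22 ≡ 7 (mod 83).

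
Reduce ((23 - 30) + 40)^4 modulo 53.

23 - 30 = -7 ≡ 46 (mod 53)
46 + 40 = 86 ≡ 33 (mod 53)
(33)^4 ≡ 46 (mod 53)

46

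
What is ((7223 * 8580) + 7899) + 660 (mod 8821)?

7223 * 8580 = 61973340 ≡ 5815 (mod 8821)
5815 + 7899 = 13714 ≡ 4893 (mod 8821)
4893 + 660 = 5553

5553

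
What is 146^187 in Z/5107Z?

146^1 ≡ 146 (mod 5107)
146^2 ≡ 146^2 = 21316 ≡ 888 (mod 5107)
146^4 ≡ 888^2 = 788544 ≡ 2066 (mod 5107)
146^8 ≡ 2066^2 = 4268356 ≡ 4011 (mod 5107)
146^16 ≡ 4011^2 = 16088121 ≡ 1071 (mod 5107)
146^32 ≡ 1071^2 = 1147041 ≡ 3073 (mod 5107)
146^64 ≡ 3073^2 = 9443329 ≡ 486 (mod 5107)
146^128 ≡ 486^2 = 236196 ≡ 1274 (mod 5107)
146^187 = 146^128 × 146^32 × 146^16 × 146^8 × 146^2 × 146^1 ≡ 1274 × 3073 × 1071 × 4011 × 888 × 146 (mod 5107).
Accumulate the product:
1274 × 3073 = 3915002 ≡ 3040
3040 × 1071 = 3255840 ≡ 2681
2681 × 4011 = 10753491 ≡ 3256
3256 × 888 = 2891328 ≡ 766
766 × 146 = 111836 ≡ 4589

4589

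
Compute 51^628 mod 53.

Using repeated squaring:
51^1 ≡ 51 (mod 53)
51^2 ≡ 51^2 = 2601 ≡ 4 (mod 53)
51^4 ≡ 4^2 = 16 (mod 53)
51^8 ≡ 16^2 = 256 ≡ 44 (mod 53)
51^16 ≡ 44^2 = 1936 ≡ 28 (mod 53)
51^32 ≡ 28^2 = 784 ≡ 42 (mod 53)
51^64 ≡ 42^2 = 1764 ≡ 15 (mod 53)
51^128 ≡ 15^2 = 225 ≡ 13 (mod 53)
51^256 ≡ 13^2 = 169 ≡ 10 (mod 53)
51^512 ≡ 10^2 = 100 ≡ 47 (mod 53)
51^628 = 51^512 · 51^64 · 51^32 · 51^16 · 51^4 ≡ 47 · 15 · 42 · 28 · 16 (mod 53).
Accumulate the product:
47 · 15 = 705 ≡ 16
16 · 42 = 672 ≡ 36
36 · 28 = 1008 ≡ 1
1 · 16 = 16

16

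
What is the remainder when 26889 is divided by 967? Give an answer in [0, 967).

780

26889 = 27·967 + 780, so 26889 ≡ 780 (mod 967).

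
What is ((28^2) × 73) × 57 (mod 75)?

24

(28)^2 ≡ 34 (mod 75)
34 × 73 = 2482 ≡ 7 (mod 75)
7 × 57 = 399 ≡ 24 (mod 75)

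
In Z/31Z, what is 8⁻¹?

4

Apply the Euclidean algorithm and back-substitute:
31 = 3·8 + 7
8 = 1·7 + 1
7 = 7·1 + 0
gcd(8, 31) = 1, so the inverse exists.
Back-substitute for 1:
1 = 1·8 − 1·7
  = −1·31 + 4·8
So 8⁻¹ ≡ 4 (mod 31).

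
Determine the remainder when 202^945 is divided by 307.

34

Compute successive squares:
945 in binary is 1110110001, i.e. 945 = 512 + 256 + 128 + 32 + 16 + 1.
202^1 ≡ 202 (mod 307)
202^2 ≡ 202^2 = 40804 ≡ 280 (mod 307)
202^4 ≡ 280^2 = 78400 ≡ 115 (mod 307)
202^8 ≡ 115^2 = 13225 ≡ 24 (mod 307)
202^16 ≡ 24^2 = 576 ≡ 269 (mod 307)
202^32 ≡ 269^2 = 72361 ≡ 216 (mod 307)
202^64 ≡ 216^2 = 46656 ≡ 299 (mod 307)
202^128 ≡ 299^2 = 89401 ≡ 64 (mod 307)
202^256 ≡ 64^2 = 4096 ≡ 105 (mod 307)
202^512 ≡ 105^2 = 11025 ≡ 280 (mod 307)
202^945 = 202^512 · 202^256 · 202^128 · 202^32 · 202^16 · 202^1 ≡ 280 · 105 · 64 · 216 · 269 · 202 (mod 307).
Accumulate the product:
280 · 105 = 29400 ≡ 235
235 · 64 = 15040 ≡ 304
304 · 216 = 65664 ≡ 273
273 · 269 = 73437 ≡ 64
64 · 202 = 12928 ≡ 34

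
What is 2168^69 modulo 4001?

3682

By square-and-multiply:
69 in binary is 1000101, i.e. 69 = 64 + 4 + 1.
2168^1 ≡ 2168 (mod 4001)
2168^2 ≡ 2168^2 = 4700224 ≡ 3050 (mod 4001)
2168^4 ≡ 3050^2 = 9302500 ≡ 175 (mod 4001)
2168^8 ≡ 175^2 = 30625 ≡ 2618 (mod 4001)
2168^16 ≡ 2618^2 = 6853924 ≡ 211 (mod 4001)
2168^32 ≡ 211^2 = 44521 ≡ 510 (mod 4001)
2168^64 ≡ 510^2 = 260100 ≡ 35 (mod 4001)
2168^69 = 2168^64 · 2168^4 · 2168^1 ≡ 35 · 175 · 2168 (mod 4001).
Accumulate the product:
35 · 175 = 6125 ≡ 2124
2124 · 2168 = 4604832 ≡ 3682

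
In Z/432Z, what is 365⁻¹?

245

By the extended Euclidean algorithm:
432 = 1·365 + 67
365 = 5·67 + 30
67 = 2·30 + 7
30 = 4·7 + 2
7 = 3·2 + 1
2 = 2·1 + 0
gcd(365, 432) = 1, so the inverse exists.
Bézout: 1 = 158·432 − 187·365.
So 365⁻¹ ≡ −187 ≡ 245 (mod 432).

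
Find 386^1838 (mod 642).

406

1838 in binary is 11100101110, i.e. 1838 = 1024 + 512 + 256 + 32 + 8 + 4 + 2.
386^1 ≡ 386 (mod 642)
386^2 ≡ 386^2 = 148996 ≡ 52 (mod 642)
386^4 ≡ 52^2 = 2704 ≡ 136 (mod 642)
386^8 ≡ 136^2 = 18496 ≡ 520 (mod 642)
386^16 ≡ 520^2 = 270400 ≡ 118 (mod 642)
386^32 ≡ 118^2 = 13924 ≡ 442 (mod 642)
386^64 ≡ 442^2 = 195364 ≡ 196 (mod 642)
386^128 ≡ 196^2 = 38416 ≡ 538 (mod 642)
386^256 ≡ 538^2 = 289444 ≡ 544 (mod 642)
386^512 ≡ 544^2 = 295936 ≡ 616 (mod 642)
386^1024 ≡ 616^2 = 379456 ≡ 34 (mod 642)
386^1838 = 386^1024 · 386^512 · 386^256 · 386^32 · 386^8 · 386^4 · 386^2 ≡ 34 · 616 · 544 · 442 · 520 · 136 · 52 (mod 642).
Accumulate the product:
34 · 616 = 20944 ≡ 400
400 · 544 = 217600 ≡ 604
604 · 442 = 266968 ≡ 538
538 · 520 = 279760 ≡ 490
490 · 136 = 66640 ≡ 514
514 · 52 = 26728 ≡ 406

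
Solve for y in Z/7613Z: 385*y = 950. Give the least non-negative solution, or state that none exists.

1881

gcd(385, 7613) = 1, so a unique solution mod 7613 exists.
385⁻¹ ≡ 4113 (mod 7613).
y ≡ 4113*950 ≡ 1881 (mod 7613).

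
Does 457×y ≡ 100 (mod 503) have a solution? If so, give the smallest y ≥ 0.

304

gcd(457, 503) = 1, so a unique solution mod 503 exists.
457⁻¹ ≡ 164 (mod 503).
y ≡ 164×100 ≡ 304 (mod 503).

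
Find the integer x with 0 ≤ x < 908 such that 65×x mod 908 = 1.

461

Run the extended Euclidean algorithm:
908 = 13×65 + 63
65 = 1×63 + 2
63 = 31×2 + 1
2 = 2×1 + 0
gcd(65, 908) = 1, so the inverse exists.
Bézout: 1 = 32×908 − 447×65.
So 65⁻¹ ≡ −447 ≡ 461 (mod 908).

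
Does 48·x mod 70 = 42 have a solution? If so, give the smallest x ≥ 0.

gcd(48, 70) = 2, and 2 | 42, so solutions exist.
Divide through by 2: 24·x mod 35 = 21.
24⁻¹ ≡ 19 (mod 35).
x ≡ 19·21 ≡ 14 (mod 35).
The smallest non-negative solution is x = 14.

14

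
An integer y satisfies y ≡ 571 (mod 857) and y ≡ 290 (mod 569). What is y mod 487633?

1428

857⁻¹ mod 569: 857*488 ≡ 1 (mod 569), so 857⁻¹ ≡ 488.
y = 571 + 857*((290 − 571)*488 mod 569) = 571 + 857*1 = 1428.
Check: 1428 mod 857 = 571, 1428 mod 569 = 290. ✓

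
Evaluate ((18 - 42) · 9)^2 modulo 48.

0

18 - 42 = -24 ≡ 24 (mod 48)
24 · 9 = 216 ≡ 24 (mod 48)
(24)^2 ≡ 0 (mod 48)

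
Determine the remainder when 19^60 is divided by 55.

Compute successive squares:
60 in binary is 111100, i.e. 60 = 32 + 16 + 8 + 4.
19^1 ≡ 19 (mod 55)
19^2 ≡ 19^2 = 361 ≡ 31 (mod 55)
19^4 ≡ 31^2 = 961 ≡ 26 (mod 55)
19^8 ≡ 26^2 = 676 ≡ 16 (mod 55)
19^16 ≡ 16^2 = 256 ≡ 36 (mod 55)
19^32 ≡ 36^2 = 1296 ≡ 31 (mod 55)
19^60 = 19^32 * 19^16 * 19^8 * 19^4 ≡ 31 * 36 * 16 * 26 (mod 55).
Accumulate the product:
31 * 36 = 1116 ≡ 16
16 * 16 = 256 ≡ 36
36 * 26 = 936 ≡ 1

1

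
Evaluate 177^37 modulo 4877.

177^1 ≡ 177 (mod 4877)
177^2 ≡ 177^2 = 31329 ≡ 2067 (mod 4877)
177^4 ≡ 2067^2 = 4272489 ≡ 237 (mod 4877)
177^8 ≡ 237^2 = 56169 ≡ 2522 (mod 4877)
177^16 ≡ 2522^2 = 6360484 ≡ 876 (mod 4877)
177^32 ≡ 876^2 = 767376 ≡ 1687 (mod 4877)
177^37 = 177^32 × 177^4 × 177^1 ≡ 1687 × 237 × 177 (mod 4877).
Accumulate the product:
1687 × 237 = 399819 ≡ 4782
4782 × 177 = 846414 ≡ 2693

2693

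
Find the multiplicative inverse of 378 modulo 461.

411

Run the extended Euclidean algorithm:
461 = 1*378 + 83
378 = 4*83 + 46
83 = 1*46 + 37
46 = 1*37 + 9
37 = 4*9 + 1
9 = 9*1 + 0
gcd(378, 461) = 1, so the inverse exists.
Bézout: 1 = 41*461 − 50*378.
So 378⁻¹ ≡ −50 ≡ 411 (mod 461).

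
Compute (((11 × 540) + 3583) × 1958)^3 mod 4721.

11 × 540 = 5940 ≡ 1219 (mod 4721)
1219 + 3583 = 4802 ≡ 81 (mod 4721)
81 × 1958 = 158598 ≡ 2805 (mod 4721)
(2805)^3 ≡ 3789 (mod 4721)

3789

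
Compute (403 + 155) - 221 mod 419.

337

403 + 155 = 558 ≡ 139 (mod 419)
139 - 221 = -82 ≡ 337 (mod 419)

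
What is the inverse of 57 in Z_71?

5

By the extended Euclidean algorithm:
71 = 1*57 + 14
57 = 4*14 + 1
14 = 14*1 + 0
gcd(57, 71) = 1, so the inverse exists.
Back-substitute for 1:
1 = 1*57 − 4*14
  = −4*71 + 5*57
So 57⁻¹ ≡ 5 (mod 71).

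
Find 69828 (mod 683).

69828 = 102*683 + 162, so 69828 ≡ 162 (mod 683).

162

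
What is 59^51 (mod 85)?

19

51 in binary is 110011, i.e. 51 = 32 + 16 + 2 + 1.
59^1 ≡ 59 (mod 85)
59^2 ≡ 59^2 = 3481 ≡ 81 (mod 85)
59^4 ≡ 81^2 = 6561 ≡ 16 (mod 85)
59^8 ≡ 16^2 = 256 ≡ 1 (mod 85)
59^16 ≡ 1^2 = 1 (mod 85)
59^32 ≡ 1^2 = 1 (mod 85)
59^51 = 59^32 * 59^16 * 59^2 * 59^1 ≡ 1 * 1 * 81 * 59 (mod 85).
Accumulate the product:
1 * 1 = 1
1 * 81 = 81
81 * 59 = 4779 ≡ 19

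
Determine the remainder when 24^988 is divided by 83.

24^1 ≡ 24 (mod 83)
24^2 ≡ 24^2 = 576 ≡ 78 (mod 83)
24^4 ≡ 78^2 = 6084 ≡ 25 (mod 83)
24^8 ≡ 25^2 = 625 ≡ 44 (mod 83)
24^16 ≡ 44^2 = 1936 ≡ 27 (mod 83)
24^32 ≡ 27^2 = 729 ≡ 65 (mod 83)
24^64 ≡ 65^2 = 4225 ≡ 75 (mod 83)
24^128 ≡ 75^2 = 5625 ≡ 64 (mod 83)
24^256 ≡ 64^2 = 4096 ≡ 29 (mod 83)
24^512 ≡ 29^2 = 841 ≡ 11 (mod 83)
24^988 = 24^512 · 24^256 · 24^128 · 24^64 · 24^16 · 24^8 · 24^4 ≡ 11 · 29 · 64 · 75 · 27 · 44 · 25 (mod 83).
Accumulate the product:
11 · 29 = 319 ≡ 70
70 · 64 = 4480 ≡ 81
81 · 75 = 6075 ≡ 16
16 · 27 = 432 ≡ 17
17 · 44 = 748 ≡ 1
1 · 25 = 25

25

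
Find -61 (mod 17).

-61 = -4×17 + 7, so -61 ≡ 7 (mod 17).

7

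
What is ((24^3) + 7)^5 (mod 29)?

26

(24)^3 ≡ 20 (mod 29)
20 + 7 = 27
(27)^5 ≡ 26 (mod 29)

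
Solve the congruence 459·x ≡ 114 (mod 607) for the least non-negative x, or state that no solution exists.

gcd(459, 607) = 1, so a unique solution mod 607 exists.
459⁻¹ ≡ 324 (mod 607).
x ≡ 324·114 ≡ 516 (mod 607).

516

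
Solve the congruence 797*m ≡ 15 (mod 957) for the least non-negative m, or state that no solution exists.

927

gcd(797, 957) = 1, so a unique solution mod 957 exists.
797⁻¹ ≡ 317 (mod 957).
m ≡ 317*15 ≡ 927 (mod 957).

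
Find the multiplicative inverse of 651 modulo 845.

Apply the Euclidean algorithm and back-substitute:
845 = 1*651 + 194
651 = 3*194 + 69
194 = 2*69 + 56
69 = 1*56 + 13
56 = 4*13 + 4
13 = 3*4 + 1
4 = 4*1 + 0
gcd(651, 845) = 1, so the inverse exists.
Back-substitute for 1:
1 = 1*13 − 3*4
  = −3*56 + 13*13
  = 13*69 − 16*56
  = −16*194 + 45*69
  = 45*651 − 151*194
  = −151*845 + 196*651
So 651⁻¹ ≡ 196 (mod 845).

196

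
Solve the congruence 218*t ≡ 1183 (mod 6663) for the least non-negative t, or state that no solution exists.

gcd(218, 6663) = 1, so a unique solution mod 6663 exists.
218⁻¹ ≡ 5471 (mod 6663).
t ≡ 5471*1183 ≡ 2420 (mod 6663).

2420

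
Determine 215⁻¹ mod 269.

264

Apply the Euclidean algorithm and back-substitute:
269 = 1*215 + 54
215 = 3*54 + 53
54 = 1*53 + 1
53 = 53*1 + 0
gcd(215, 269) = 1, so the inverse exists.
Back-substitute for 1:
1 = 1*54 − 1*53
  = −1*215 + 4*54
  = 4*269 − 5*215
So 215⁻¹ ≡ −5 ≡ 264 (mod 269).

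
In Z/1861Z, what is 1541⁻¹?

1861 = 1·1541 + 320
1541 = 4·320 + 261
320 = 1·261 + 59
261 = 4·59 + 25
59 = 2·25 + 9
25 = 2·9 + 7
9 = 1·7 + 2
7 = 3·2 + 1
2 = 2·1 + 0
gcd(1541, 1861) = 1, so the inverse exists.
Bézout: 1 = −679·1861 + 820·1541.
So 1541⁻¹ ≡ 820 (mod 1861).

820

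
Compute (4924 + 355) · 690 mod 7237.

4924 + 355 = 5279
5279 · 690 = 3642510 ≡ 2299 (mod 7237)

2299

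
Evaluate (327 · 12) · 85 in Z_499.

327 · 12 = 3924 ≡ 431 (mod 499)
431 · 85 = 36635 ≡ 208 (mod 499)

208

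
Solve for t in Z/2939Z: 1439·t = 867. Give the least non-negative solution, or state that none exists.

887

gcd(1439, 2939) = 1, so a unique solution mod 2939 exists.
1439⁻¹ ≡ 1879 (mod 2939).
t ≡ 1879·867 ≡ 887 (mod 2939).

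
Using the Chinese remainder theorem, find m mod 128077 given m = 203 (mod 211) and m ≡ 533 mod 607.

211⁻¹ mod 607: 211·397 ≡ 1 (mod 607), so 211⁻¹ ≡ 397.
m = 203 + 211·((533 − 203)·397 mod 607) = 203 + 211·505 = 106758.
Check: 106758 mod 211 = 203, 106758 mod 607 = 533. ✓

106758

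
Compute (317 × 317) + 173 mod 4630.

3432

317 × 317 = 100489 ≡ 3259 (mod 4630)
3259 + 173 = 3432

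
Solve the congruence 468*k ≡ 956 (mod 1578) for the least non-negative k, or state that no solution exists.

no solution

gcd(468, 1578) = 6, and 6 does not divide 956.
So the congruence has no solution.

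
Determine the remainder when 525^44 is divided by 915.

By square-and-multiply:
44 in binary is 101100, i.e. 44 = 32 + 8 + 4.
525^1 ≡ 525 (mod 915)
525^2 ≡ 525^2 = 275625 ≡ 210 (mod 915)
525^4 ≡ 210^2 = 44100 ≡ 180 (mod 915)
525^8 ≡ 180^2 = 32400 ≡ 375 (mod 915)
525^16 ≡ 375^2 = 140625 ≡ 630 (mod 915)
525^32 ≡ 630^2 = 396900 ≡ 705 (mod 915)
525^44 = 525^32 * 525^8 * 525^4 ≡ 705 * 375 * 180 (mod 915).
Accumulate the product:
705 * 375 = 264375 ≡ 855
855 * 180 = 153900 ≡ 180

180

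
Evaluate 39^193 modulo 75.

69

Compute successive squares:
39^1 ≡ 39 (mod 75)
39^2 ≡ 39^2 = 1521 ≡ 21 (mod 75)
39^4 ≡ 21^2 = 441 ≡ 66 (mod 75)
39^8 ≡ 66^2 = 4356 ≡ 6 (mod 75)
39^16 ≡ 6^2 = 36 (mod 75)
39^32 ≡ 36^2 = 1296 ≡ 21 (mod 75)
39^64 ≡ 21^2 = 441 ≡ 66 (mod 75)
39^128 ≡ 66^2 = 4356 ≡ 6 (mod 75)
39^193 = 39^128 × 39^64 × 39^1 ≡ 6 × 66 × 39 (mod 75).
Accumulate the product:
6 × 66 = 396 ≡ 21
21 × 39 = 819 ≡ 69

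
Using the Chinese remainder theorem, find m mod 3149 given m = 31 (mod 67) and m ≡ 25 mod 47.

2845

67⁻¹ mod 47: 67·40 ≡ 1 (mod 47), so 67⁻¹ ≡ 40.
m = 31 + 67·((25 − 31)·40 mod 47) = 31 + 67·42 = 2845.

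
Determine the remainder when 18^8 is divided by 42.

Using repeated squaring:
18^1 ≡ 18 (mod 42)
18^2 ≡ 18^2 = 324 ≡ 30 (mod 42)
18^4 ≡ 30^2 = 900 ≡ 18 (mod 42)
18^8 ≡ 18^2 = 324 ≡ 30 (mod 42)
So 18^8 ≡ 30 (mod 42).

30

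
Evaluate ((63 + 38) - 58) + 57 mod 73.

27

63 + 38 = 101 ≡ 28 (mod 73)
28 - 58 = -30 ≡ 43 (mod 73)
43 + 57 = 100 ≡ 27 (mod 73)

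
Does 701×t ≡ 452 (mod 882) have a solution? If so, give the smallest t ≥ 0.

gcd(701, 882) = 1, so a unique solution mod 882 exists.
701⁻¹ ≡ 575 (mod 882).
t ≡ 575×452 ≡ 592 (mod 882).

592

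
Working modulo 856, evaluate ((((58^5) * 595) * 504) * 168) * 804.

416

(58)^5 ≡ 792 (mod 856)
792 * 595 = 471240 ≡ 440 (mod 856)
440 * 504 = 221760 ≡ 56 (mod 856)
56 * 168 = 9408 ≡ 848 (mod 856)
848 * 804 = 681792 ≡ 416 (mod 856)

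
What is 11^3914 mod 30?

1

3914 in binary is 111101001010, i.e. 3914 = 2048 + 1024 + 512 + 256 + 64 + 8 + 2.
11^1 ≡ 11 (mod 30)
11^2 ≡ 11^2 = 121 ≡ 1 (mod 30)
11^4 ≡ 1^2 = 1 (mod 30)
11^8 ≡ 1^2 = 1 (mod 30)
11^16 ≡ 1^2 = 1 (mod 30)
11^32 ≡ 1^2 = 1 (mod 30)
11^64 ≡ 1^2 = 1 (mod 30)
11^128 ≡ 1^2 = 1 (mod 30)
11^256 ≡ 1^2 = 1 (mod 30)
11^512 ≡ 1^2 = 1 (mod 30)
11^1024 ≡ 1^2 = 1 (mod 30)
11^2048 ≡ 1^2 = 1 (mod 30)
11^3914 = 11^2048 · 11^1024 · 11^512 · 11^256 · 11^64 · 11^8 · 11^2 ≡ 1 · 1 · 1 · 1 · 1 · 1 · 1 (mod 30).
Accumulate the product:
1 · 1 = 1
1 · 1 = 1
1 · 1 = 1
1 · 1 = 1
1 · 1 = 1
1 · 1 = 1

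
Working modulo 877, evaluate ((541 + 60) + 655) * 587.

541 + 60 = 601
601 + 655 = 1256 ≡ 379 (mod 877)
379 * 587 = 222473 ≡ 592 (mod 877)

592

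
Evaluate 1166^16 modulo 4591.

1166^1 ≡ 1166 (mod 4591)
1166^2 ≡ 1166^2 = 1359556 ≡ 620 (mod 4591)
1166^4 ≡ 620^2 = 384400 ≡ 3347 (mod 4591)
1166^8 ≡ 3347^2 = 11202409 ≡ 369 (mod 4591)
1166^16 ≡ 369^2 = 136161 ≡ 3022 (mod 4591)
So 1166^16 ≡ 3022 (mod 4591).

3022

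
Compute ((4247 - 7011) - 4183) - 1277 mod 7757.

4247 - 7011 = -2764 ≡ 4993 (mod 7757)
4993 - 4183 = 810
810 - 1277 = -467 ≡ 7290 (mod 7757)

7290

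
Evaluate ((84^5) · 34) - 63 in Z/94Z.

(84)^5 ≡ 16 (mod 94)
16 · 34 = 544 ≡ 74 (mod 94)
74 - 63 = 11

11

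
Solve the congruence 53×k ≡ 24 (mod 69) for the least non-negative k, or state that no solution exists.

gcd(53, 69) = 1, so a unique solution mod 69 exists.
53⁻¹ ≡ 56 (mod 69).
k ≡ 56×24 ≡ 33 (mod 69).

33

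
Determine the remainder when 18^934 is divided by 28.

4

18^1 ≡ 18 (mod 28)
18^2 ≡ 18^2 = 324 ≡ 16 (mod 28)
18^4 ≡ 16^2 = 256 ≡ 4 (mod 28)
18^8 ≡ 4^2 = 16 (mod 28)
18^16 ≡ 16^2 = 256 ≡ 4 (mod 28)
18^32 ≡ 4^2 = 16 (mod 28)
18^64 ≡ 16^2 = 256 ≡ 4 (mod 28)
18^128 ≡ 4^2 = 16 (mod 28)
18^256 ≡ 16^2 = 256 ≡ 4 (mod 28)
18^512 ≡ 4^2 = 16 (mod 28)
18^934 = 18^512 · 18^256 · 18^128 · 18^32 · 18^4 · 18^2 ≡ 16 · 4 · 16 · 16 · 4 · 16 (mod 28).
Accumulate the product:
16 · 4 = 64 ≡ 8
8 · 16 = 128 ≡ 16
16 · 16 = 256 ≡ 4
4 · 4 = 16
16 · 16 = 256 ≡ 4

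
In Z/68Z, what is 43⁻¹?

19

Apply the Euclidean algorithm and back-substitute:
68 = 1·43 + 25
43 = 1·25 + 18
25 = 1·18 + 7
18 = 2·7 + 4
7 = 1·4 + 3
4 = 1·3 + 1
3 = 3·1 + 0
gcd(43, 68) = 1, so the inverse exists.
Bézout: 1 = −12·68 + 19·43.
So 43⁻¹ ≡ 19 (mod 68).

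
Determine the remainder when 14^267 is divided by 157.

Compute successive squares:
267 in binary is 100001011, i.e. 267 = 256 + 8 + 2 + 1.
14^1 ≡ 14 (mod 157)
14^2 ≡ 14^2 = 196 ≡ 39 (mod 157)
14^4 ≡ 39^2 = 1521 ≡ 108 (mod 157)
14^8 ≡ 108^2 = 11664 ≡ 46 (mod 157)
14^16 ≡ 46^2 = 2116 ≡ 75 (mod 157)
14^32 ≡ 75^2 = 5625 ≡ 130 (mod 157)
14^64 ≡ 130^2 = 16900 ≡ 101 (mod 157)
14^128 ≡ 101^2 = 10201 ≡ 153 (mod 157)
14^256 ≡ 153^2 = 23409 ≡ 16 (mod 157)
14^267 = 14^256 · 14^8 · 14^2 · 14^1 ≡ 16 · 46 · 39 · 14 (mod 157).
Accumulate the product:
16 · 46 = 736 ≡ 108
108 · 39 = 4212 ≡ 130
130 · 14 = 1820 ≡ 93

93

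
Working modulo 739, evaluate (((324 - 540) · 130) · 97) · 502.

579

324 - 540 = -216 ≡ 523 (mod 739)
523 · 130 = 67990 ≡ 2 (mod 739)
2 · 97 = 194
194 · 502 = 97388 ≡ 579 (mod 739)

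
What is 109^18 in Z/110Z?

1

By square-and-multiply:
18 in binary is 10010, i.e. 18 = 16 + 2.
109^1 ≡ 109 (mod 110)
109^2 ≡ 109^2 = 11881 ≡ 1 (mod 110)
109^4 ≡ 1^2 = 1 (mod 110)
109^8 ≡ 1^2 = 1 (mod 110)
109^16 ≡ 1^2 = 1 (mod 110)
109^18 = 109^16 · 109^2 ≡ 1 · 1 (mod 110).
1 · 1 = 1 ≡ 1 (mod 110).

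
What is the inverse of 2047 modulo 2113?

32

2113 = 1·2047 + 66
2047 = 31·66 + 1
66 = 66·1 + 0
gcd(2047, 2113) = 1, so the inverse exists.
Back-substitute for 1:
1 = 1·2047 − 31·66
  = −31·2113 + 32·2047
So 2047⁻¹ ≡ 32 (mod 2113).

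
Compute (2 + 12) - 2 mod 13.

12

2 + 12 = 14 ≡ 1 (mod 13)
1 - 2 = -1 ≡ 12 (mod 13)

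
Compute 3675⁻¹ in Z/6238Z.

3349

6238 = 1*3675 + 2563
3675 = 1*2563 + 1112
2563 = 2*1112 + 339
1112 = 3*339 + 95
339 = 3*95 + 54
95 = 1*54 + 41
54 = 1*41 + 13
41 = 3*13 + 2
13 = 6*2 + 1
2 = 2*1 + 0
gcd(3675, 6238) = 1, so the inverse exists.
Back-substitute for 1:
1 = 1*13 − 6*2
  = −6*41 + 19*13
  = 19*54 − 25*41
  = −25*95 + 44*54
  = 44*339 − 157*95
  = −157*1112 + 515*339
  = 515*2563 − 1187*1112
  = −1187*3675 + 1702*2563
  = 1702*6238 − 2889*3675
So 3675⁻¹ ≡ −2889 ≡ 3349 (mod 6238).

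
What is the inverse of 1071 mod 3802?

By the extended Euclidean algorithm:
3802 = 3×1071 + 589
1071 = 1×589 + 482
589 = 1×482 + 107
482 = 4×107 + 54
107 = 1×54 + 53
54 = 1×53 + 1
53 = 53×1 + 0
gcd(1071, 3802) = 1, so the inverse exists.
Back-substitute for 1:
1 = 1×54 − 1×53
  = −1×107 + 2×54
  = 2×482 − 9×107
  = −9×589 + 11×482
  = 11×1071 − 20×589
  = −20×3802 + 71×1071
So 1071⁻¹ ≡ 71 (mod 3802).

71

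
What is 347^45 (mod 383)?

Using repeated squaring:
45 in binary is 101101, i.e. 45 = 32 + 8 + 4 + 1.
347^1 ≡ 347 (mod 383)
347^2 ≡ 347^2 = 120409 ≡ 147 (mod 383)
347^4 ≡ 147^2 = 21609 ≡ 161 (mod 383)
347^8 ≡ 161^2 = 25921 ≡ 260 (mod 383)
347^16 ≡ 260^2 = 67600 ≡ 192 (mod 383)
347^32 ≡ 192^2 = 36864 ≡ 96 (mod 383)
347^45 = 347^32 × 347^8 × 347^4 × 347^1 ≡ 96 × 260 × 161 × 347 (mod 383).
Accumulate the product:
96 × 260 = 24960 ≡ 65
65 × 161 = 10465 ≡ 124
124 × 347 = 43028 ≡ 132

132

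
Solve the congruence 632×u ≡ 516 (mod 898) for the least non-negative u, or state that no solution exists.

231

gcd(632, 898) = 2, and 2 | 516, so solutions exist.
Divide through by 2: 316×u ≡ 258 (mod 449).
316⁻¹ ≡ 27 (mod 449).
u ≡ 27×258 ≡ 231 (mod 449).
The smallest non-negative solution is u = 231.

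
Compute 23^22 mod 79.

By square-and-multiply:
22 in binary is 10110, i.e. 22 = 16 + 4 + 2.
23^1 ≡ 23 (mod 79)
23^2 ≡ 23^2 = 529 ≡ 55 (mod 79)
23^4 ≡ 55^2 = 3025 ≡ 23 (mod 79)
23^8 ≡ 23^2 = 529 ≡ 55 (mod 79)
23^16 ≡ 55^2 = 3025 ≡ 23 (mod 79)
23^22 = 23^16 * 23^4 * 23^2 ≡ 23 * 23 * 55 (mod 79).
Accumulate the product:
23 * 23 = 529 ≡ 55
55 * 55 = 3025 ≡ 23

23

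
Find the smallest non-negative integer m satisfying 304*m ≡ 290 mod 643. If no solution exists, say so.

gcd(304, 643) = 1, so a unique solution mod 643 exists.
304⁻¹ ≡ 349 (mod 643).
m ≡ 349*290 ≡ 259 (mod 643).

259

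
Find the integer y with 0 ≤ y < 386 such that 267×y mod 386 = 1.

By the extended Euclidean algorithm:
386 = 1×267 + 119
267 = 2×119 + 29
119 = 4×29 + 3
29 = 9×3 + 2
3 = 1×2 + 1
2 = 2×1 + 0
gcd(267, 386) = 1, so the inverse exists.
Bézout: 1 = 92×386 − 133×267.
So 267⁻¹ ≡ −133 ≡ 253 (mod 386).

253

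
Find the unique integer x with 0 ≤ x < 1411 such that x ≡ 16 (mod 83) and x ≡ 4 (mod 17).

514

83⁻¹ mod 17: 83×8 ≡ 1 (mod 17), so 83⁻¹ ≡ 8.
x = 16 + 83×((4 − 16)×8 mod 17) = 16 + 83×6 = 514.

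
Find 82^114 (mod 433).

82^1 ≡ 82 (mod 433)
82^2 ≡ 82^2 = 6724 ≡ 229 (mod 433)
82^4 ≡ 229^2 = 52441 ≡ 48 (mod 433)
82^8 ≡ 48^2 = 2304 ≡ 139 (mod 433)
82^16 ≡ 139^2 = 19321 ≡ 269 (mod 433)
82^32 ≡ 269^2 = 72361 ≡ 50 (mod 433)
82^64 ≡ 50^2 = 2500 ≡ 335 (mod 433)
82^114 = 82^64 · 82^32 · 82^16 · 82^2 ≡ 335 · 50 · 269 · 229 (mod 433).
Accumulate the product:
335 · 50 = 16750 ≡ 296
296 · 269 = 79624 ≡ 385
385 · 229 = 88165 ≡ 266

266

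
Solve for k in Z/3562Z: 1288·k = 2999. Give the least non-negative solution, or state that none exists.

no solution

gcd(1288, 3562) = 2, and 2 does not divide 2999.
So the congruence has no solution.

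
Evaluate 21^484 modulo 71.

43

Using repeated squaring:
484 in binary is 111100100, i.e. 484 = 256 + 128 + 64 + 32 + 4.
21^1 ≡ 21 (mod 71)
21^2 ≡ 21^2 = 441 ≡ 15 (mod 71)
21^4 ≡ 15^2 = 225 ≡ 12 (mod 71)
21^8 ≡ 12^2 = 144 ≡ 2 (mod 71)
21^16 ≡ 2^2 = 4 (mod 71)
21^32 ≡ 4^2 = 16 (mod 71)
21^64 ≡ 16^2 = 256 ≡ 43 (mod 71)
21^128 ≡ 43^2 = 1849 ≡ 3 (mod 71)
21^256 ≡ 3^2 = 9 (mod 71)
21^484 = 21^256 · 21^128 · 21^64 · 21^32 · 21^4 ≡ 9 · 3 · 43 · 16 · 12 (mod 71).
Accumulate the product:
9 · 3 = 27
27 · 43 = 1161 ≡ 25
25 · 16 = 400 ≡ 45
45 · 12 = 540 ≡ 43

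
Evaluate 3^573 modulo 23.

By square-and-multiply:
573 in binary is 1000111101, i.e. 573 = 512 + 32 + 16 + 8 + 4 + 1.
3^1 ≡ 3 (mod 23)
3^2 ≡ 3^2 = 9 (mod 23)
3^4 ≡ 9^2 = 81 ≡ 12 (mod 23)
3^8 ≡ 12^2 = 144 ≡ 6 (mod 23)
3^16 ≡ 6^2 = 36 ≡ 13 (mod 23)
3^32 ≡ 13^2 = 169 ≡ 8 (mod 23)
3^64 ≡ 8^2 = 64 ≡ 18 (mod 23)
3^128 ≡ 18^2 = 324 ≡ 2 (mod 23)
3^256 ≡ 2^2 = 4 (mod 23)
3^512 ≡ 4^2 = 16 (mod 23)
3^573 = 3^512 * 3^32 * 3^16 * 3^8 * 3^4 * 3^1 ≡ 16 * 8 * 13 * 6 * 12 * 3 (mod 23).
Accumulate the product:
16 * 8 = 128 ≡ 13
13 * 13 = 169 ≡ 8
8 * 6 = 48 ≡ 2
2 * 12 = 24 ≡ 1
1 * 3 = 3

3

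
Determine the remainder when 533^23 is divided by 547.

351

23 in binary is 10111, i.e. 23 = 16 + 4 + 2 + 1.
533^1 ≡ 533 (mod 547)
533^2 ≡ 533^2 = 284089 ≡ 196 (mod 547)
533^4 ≡ 196^2 = 38416 ≡ 126 (mod 547)
533^8 ≡ 126^2 = 15876 ≡ 13 (mod 547)
533^16 ≡ 13^2 = 169 (mod 547)
533^23 = 533^16 · 533^4 · 533^2 · 533^1 ≡ 169 · 126 · 196 · 533 (mod 547).
Accumulate the product:
169 · 126 = 21294 ≡ 508
508 · 196 = 99568 ≡ 14
14 · 533 = 7462 ≡ 351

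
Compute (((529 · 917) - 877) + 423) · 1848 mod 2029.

529 · 917 = 485093 ≡ 162 (mod 2029)
162 - 877 = -715 ≡ 1314 (mod 2029)
1314 + 423 = 1737
1737 · 1848 = 3209976 ≡ 98 (mod 2029)

98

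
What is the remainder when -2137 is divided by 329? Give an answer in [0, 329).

-2137 = -7×329 + 166, so -2137 ≡ 166 (mod 329).

166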